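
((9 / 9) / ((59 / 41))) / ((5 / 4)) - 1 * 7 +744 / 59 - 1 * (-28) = 10079 / 295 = 34.17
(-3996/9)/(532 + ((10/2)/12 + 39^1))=-5328/6857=-0.78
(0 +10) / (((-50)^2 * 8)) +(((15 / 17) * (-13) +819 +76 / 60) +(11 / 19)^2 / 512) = 953009014927 / 1178304000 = 808.80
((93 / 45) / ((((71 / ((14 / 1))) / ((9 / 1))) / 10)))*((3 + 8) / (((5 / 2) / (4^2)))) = 916608 / 355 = 2581.99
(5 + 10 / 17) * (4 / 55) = 76 / 187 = 0.41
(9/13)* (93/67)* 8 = 6696/871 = 7.69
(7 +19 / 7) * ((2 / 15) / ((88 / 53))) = 901 / 1155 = 0.78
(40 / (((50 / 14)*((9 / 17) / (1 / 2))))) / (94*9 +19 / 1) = 476 / 38925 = 0.01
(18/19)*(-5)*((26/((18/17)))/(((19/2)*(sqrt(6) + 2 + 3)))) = -22100/6859 + 4420*sqrt(6)/6859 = -1.64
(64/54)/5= 32/135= 0.24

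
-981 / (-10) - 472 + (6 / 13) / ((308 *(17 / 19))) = -373.90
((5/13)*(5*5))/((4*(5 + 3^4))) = 125/4472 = 0.03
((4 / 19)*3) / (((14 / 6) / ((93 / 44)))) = 837 / 1463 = 0.57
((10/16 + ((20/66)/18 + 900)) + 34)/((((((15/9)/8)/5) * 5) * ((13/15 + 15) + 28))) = 2220709/21714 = 102.27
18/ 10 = 9/ 5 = 1.80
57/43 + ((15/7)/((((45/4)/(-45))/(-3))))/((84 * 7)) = 20196/14749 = 1.37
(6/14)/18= 1/42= 0.02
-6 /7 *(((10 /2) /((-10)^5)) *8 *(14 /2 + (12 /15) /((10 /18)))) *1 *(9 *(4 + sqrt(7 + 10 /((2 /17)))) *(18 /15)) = 68364 /546875 + 34182 *sqrt(23) /546875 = 0.42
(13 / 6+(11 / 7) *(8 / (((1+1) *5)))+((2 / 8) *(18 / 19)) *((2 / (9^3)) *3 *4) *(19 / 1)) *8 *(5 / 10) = 13502 / 945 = 14.29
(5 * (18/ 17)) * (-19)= -1710/ 17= -100.59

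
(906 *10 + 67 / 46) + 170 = 424647 / 46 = 9231.46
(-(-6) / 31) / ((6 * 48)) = 1 / 1488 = 0.00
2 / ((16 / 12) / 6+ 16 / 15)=45 / 29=1.55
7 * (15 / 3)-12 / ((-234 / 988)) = 257 / 3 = 85.67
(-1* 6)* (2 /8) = -3 /2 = -1.50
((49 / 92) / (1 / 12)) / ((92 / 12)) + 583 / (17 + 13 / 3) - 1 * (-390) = 14157285 / 33856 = 418.16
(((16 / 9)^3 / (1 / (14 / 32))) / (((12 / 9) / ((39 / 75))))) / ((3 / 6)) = 11648 / 6075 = 1.92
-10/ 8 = -5/ 4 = -1.25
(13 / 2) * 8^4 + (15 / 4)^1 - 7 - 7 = 106455 / 4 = 26613.75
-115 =-115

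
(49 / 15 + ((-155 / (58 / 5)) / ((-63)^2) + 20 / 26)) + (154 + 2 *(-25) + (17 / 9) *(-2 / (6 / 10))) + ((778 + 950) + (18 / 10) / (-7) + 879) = 40527324751 / 14963130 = 2708.48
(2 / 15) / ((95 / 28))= 56 / 1425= 0.04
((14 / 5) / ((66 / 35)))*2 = 98 / 33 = 2.97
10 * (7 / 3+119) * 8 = 29120 / 3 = 9706.67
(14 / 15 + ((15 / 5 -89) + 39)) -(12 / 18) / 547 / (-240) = -9071447 / 196920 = -46.07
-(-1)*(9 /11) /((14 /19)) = 171 /154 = 1.11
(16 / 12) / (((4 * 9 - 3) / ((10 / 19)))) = 40 / 1881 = 0.02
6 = 6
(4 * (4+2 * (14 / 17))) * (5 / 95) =384 / 323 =1.19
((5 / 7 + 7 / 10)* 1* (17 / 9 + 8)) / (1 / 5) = 979 / 14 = 69.93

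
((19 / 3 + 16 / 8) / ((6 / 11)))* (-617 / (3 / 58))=-4920575 / 27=-182243.52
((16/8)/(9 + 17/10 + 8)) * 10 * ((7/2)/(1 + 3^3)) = 25/187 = 0.13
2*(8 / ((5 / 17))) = 272 / 5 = 54.40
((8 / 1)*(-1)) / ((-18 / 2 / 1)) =8 / 9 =0.89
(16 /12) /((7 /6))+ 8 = 64 /7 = 9.14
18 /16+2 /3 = 43 /24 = 1.79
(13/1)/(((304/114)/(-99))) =-3861/8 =-482.62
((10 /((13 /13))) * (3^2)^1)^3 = 729000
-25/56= -0.45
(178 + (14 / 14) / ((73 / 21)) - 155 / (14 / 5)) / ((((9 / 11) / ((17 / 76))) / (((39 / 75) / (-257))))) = -61083737 / 898276680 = -0.07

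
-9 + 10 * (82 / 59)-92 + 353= 265.90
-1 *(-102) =102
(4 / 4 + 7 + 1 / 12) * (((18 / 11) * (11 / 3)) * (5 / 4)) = 485 / 8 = 60.62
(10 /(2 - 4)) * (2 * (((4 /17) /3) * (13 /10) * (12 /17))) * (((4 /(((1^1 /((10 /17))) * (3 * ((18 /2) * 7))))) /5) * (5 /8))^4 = -0.00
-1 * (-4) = 4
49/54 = 0.91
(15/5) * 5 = 15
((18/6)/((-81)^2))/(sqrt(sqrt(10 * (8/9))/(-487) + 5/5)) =sqrt(1461)/(2187 * sqrt(1461 - 4 * sqrt(5))) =0.00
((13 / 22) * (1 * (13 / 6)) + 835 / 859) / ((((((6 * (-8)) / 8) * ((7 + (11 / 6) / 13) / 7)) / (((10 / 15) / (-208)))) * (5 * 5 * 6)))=1787737 / 227365617600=0.00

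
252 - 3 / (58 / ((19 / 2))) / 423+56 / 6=1424783 / 5452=261.33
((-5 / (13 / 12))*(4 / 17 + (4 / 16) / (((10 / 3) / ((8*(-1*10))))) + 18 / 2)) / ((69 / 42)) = -46200 / 5083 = -9.09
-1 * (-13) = 13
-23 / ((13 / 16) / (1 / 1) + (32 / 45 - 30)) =16560 / 20503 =0.81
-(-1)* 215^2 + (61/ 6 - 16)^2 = 1665325/ 36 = 46259.03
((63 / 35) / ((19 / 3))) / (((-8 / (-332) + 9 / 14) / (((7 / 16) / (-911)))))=-109809 / 536579000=-0.00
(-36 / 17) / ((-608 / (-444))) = -999 / 646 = -1.55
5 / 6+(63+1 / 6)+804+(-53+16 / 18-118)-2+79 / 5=32026 / 45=711.69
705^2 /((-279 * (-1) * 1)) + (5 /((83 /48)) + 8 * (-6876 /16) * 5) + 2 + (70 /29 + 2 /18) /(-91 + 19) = -744796475935 /48351816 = -15403.69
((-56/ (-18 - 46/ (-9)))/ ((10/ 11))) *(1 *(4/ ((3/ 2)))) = 1848/ 145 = 12.74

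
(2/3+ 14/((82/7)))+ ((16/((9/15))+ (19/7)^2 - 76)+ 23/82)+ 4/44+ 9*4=-494947/132594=-3.73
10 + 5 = 15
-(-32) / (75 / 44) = 1408 / 75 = 18.77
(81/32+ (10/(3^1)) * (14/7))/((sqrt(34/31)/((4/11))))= 883 * sqrt(1054)/8976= 3.19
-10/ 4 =-5/ 2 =-2.50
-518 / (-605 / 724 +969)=-375032 / 700951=-0.54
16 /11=1.45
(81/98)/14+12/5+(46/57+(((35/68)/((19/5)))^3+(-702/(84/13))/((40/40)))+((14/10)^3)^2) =-3392818331270856877/34675516743000000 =-97.84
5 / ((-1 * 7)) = -5 / 7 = -0.71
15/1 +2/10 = 76/5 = 15.20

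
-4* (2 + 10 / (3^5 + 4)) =-2016 / 247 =-8.16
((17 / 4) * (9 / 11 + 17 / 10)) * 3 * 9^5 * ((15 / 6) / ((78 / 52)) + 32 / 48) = 1946432187 / 440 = 4423709.52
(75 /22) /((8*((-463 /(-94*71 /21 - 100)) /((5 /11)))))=548375 /3137288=0.17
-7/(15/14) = -98/15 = -6.53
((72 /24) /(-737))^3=-27 /400315553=-0.00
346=346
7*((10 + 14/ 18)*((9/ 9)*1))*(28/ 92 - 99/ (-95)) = 1997618/ 19665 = 101.58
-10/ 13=-0.77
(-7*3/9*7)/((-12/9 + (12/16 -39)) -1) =196/487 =0.40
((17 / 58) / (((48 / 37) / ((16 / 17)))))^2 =1369 / 30276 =0.05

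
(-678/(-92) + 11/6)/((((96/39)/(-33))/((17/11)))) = -140335/736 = -190.67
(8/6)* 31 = 124/3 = 41.33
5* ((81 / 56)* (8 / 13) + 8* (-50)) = -181595 / 91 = -1995.55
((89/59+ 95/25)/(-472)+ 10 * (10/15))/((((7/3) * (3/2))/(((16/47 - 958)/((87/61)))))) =-54521970373/42701427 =-1276.82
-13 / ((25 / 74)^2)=-71188 / 625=-113.90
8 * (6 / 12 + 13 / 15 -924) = -110716 / 15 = -7381.07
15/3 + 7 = 12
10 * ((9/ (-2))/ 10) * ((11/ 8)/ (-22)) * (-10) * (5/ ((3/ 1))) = -75/ 16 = -4.69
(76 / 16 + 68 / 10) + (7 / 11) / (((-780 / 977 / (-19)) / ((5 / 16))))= 2235289 / 137280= 16.28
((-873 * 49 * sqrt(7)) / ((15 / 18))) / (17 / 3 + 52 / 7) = -5389902 * sqrt(7) / 1375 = -10371.16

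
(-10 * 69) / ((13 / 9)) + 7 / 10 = -62009 / 130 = -476.99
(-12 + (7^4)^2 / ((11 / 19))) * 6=59744229.27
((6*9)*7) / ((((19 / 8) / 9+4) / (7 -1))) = 163296 / 307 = 531.91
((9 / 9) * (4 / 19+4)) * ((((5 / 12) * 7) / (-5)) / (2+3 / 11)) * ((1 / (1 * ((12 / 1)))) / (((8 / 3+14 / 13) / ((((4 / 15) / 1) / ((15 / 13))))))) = -26026 / 4681125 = -0.01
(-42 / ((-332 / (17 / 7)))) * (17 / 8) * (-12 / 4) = -1.96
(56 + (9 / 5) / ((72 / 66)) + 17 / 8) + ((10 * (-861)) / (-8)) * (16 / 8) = 88491 / 40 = 2212.28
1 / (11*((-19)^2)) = 1 / 3971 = 0.00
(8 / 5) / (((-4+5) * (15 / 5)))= 8 / 15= 0.53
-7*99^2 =-68607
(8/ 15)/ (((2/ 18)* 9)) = 8/ 15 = 0.53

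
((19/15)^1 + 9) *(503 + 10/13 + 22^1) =210518/39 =5397.90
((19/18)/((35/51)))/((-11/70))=-323/33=-9.79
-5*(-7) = 35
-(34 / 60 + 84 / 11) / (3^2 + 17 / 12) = -0.79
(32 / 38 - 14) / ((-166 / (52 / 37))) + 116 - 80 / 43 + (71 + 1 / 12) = 5580059675 / 30108084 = 185.33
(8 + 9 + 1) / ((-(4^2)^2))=-9 / 128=-0.07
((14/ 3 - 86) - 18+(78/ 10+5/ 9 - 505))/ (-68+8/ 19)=509561/ 57780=8.82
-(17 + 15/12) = -73/4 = -18.25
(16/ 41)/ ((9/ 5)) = 80/ 369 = 0.22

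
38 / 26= 19 / 13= 1.46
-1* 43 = -43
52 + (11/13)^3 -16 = 80423/2197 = 36.61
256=256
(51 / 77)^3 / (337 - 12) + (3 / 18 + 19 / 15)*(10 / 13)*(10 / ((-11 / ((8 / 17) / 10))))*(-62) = 22136164801 / 7567034475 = 2.93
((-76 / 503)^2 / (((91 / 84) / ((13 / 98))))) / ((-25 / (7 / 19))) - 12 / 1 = -531320724 / 44276575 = -12.00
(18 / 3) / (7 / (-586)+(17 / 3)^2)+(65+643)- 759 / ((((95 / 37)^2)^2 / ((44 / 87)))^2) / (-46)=708.19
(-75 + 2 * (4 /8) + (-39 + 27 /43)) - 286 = -17130 /43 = -398.37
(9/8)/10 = 0.11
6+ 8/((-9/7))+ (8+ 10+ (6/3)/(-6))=157/9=17.44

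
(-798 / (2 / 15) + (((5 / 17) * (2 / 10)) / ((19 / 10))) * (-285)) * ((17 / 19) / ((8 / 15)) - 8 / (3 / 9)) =345729735 / 2584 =133796.34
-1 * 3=-3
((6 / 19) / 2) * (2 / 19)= 6 / 361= 0.02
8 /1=8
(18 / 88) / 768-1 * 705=-7941117 / 11264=-705.00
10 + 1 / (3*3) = 91 / 9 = 10.11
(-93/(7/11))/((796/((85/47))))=-86955/261884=-0.33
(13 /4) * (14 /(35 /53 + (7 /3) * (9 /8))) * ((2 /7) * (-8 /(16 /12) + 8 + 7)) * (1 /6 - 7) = -338988 /1393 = -243.35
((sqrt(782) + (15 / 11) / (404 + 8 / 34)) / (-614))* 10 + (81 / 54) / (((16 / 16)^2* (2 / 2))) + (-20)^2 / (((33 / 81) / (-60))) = -1367053383159 / 23206744 -5* sqrt(782) / 307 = -58908.05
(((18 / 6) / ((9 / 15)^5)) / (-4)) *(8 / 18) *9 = -3125 / 81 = -38.58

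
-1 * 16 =-16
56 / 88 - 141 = -1544 / 11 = -140.36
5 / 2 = 2.50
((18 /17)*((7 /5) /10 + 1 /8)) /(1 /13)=3.65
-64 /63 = -1.02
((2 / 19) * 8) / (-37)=-16 / 703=-0.02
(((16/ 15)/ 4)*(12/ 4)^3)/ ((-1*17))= -36/ 85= -0.42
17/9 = 1.89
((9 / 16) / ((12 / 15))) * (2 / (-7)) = -45 / 224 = -0.20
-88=-88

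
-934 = -934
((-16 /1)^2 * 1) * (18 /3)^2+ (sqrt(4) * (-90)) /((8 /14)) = 8901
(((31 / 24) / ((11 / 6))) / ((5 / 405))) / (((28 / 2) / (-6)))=-7533 / 308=-24.46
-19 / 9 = -2.11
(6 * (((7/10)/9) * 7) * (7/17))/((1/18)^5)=216040608/85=2541654.21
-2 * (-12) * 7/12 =14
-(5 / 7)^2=-25 / 49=-0.51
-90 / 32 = -45 / 16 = -2.81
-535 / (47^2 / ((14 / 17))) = -7490 / 37553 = -0.20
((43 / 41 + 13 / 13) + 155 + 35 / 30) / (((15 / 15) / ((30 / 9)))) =194605 / 369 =527.38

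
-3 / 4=-0.75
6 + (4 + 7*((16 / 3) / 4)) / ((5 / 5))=58 / 3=19.33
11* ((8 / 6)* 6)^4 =45056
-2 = -2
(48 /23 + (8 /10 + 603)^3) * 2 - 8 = 440260089.92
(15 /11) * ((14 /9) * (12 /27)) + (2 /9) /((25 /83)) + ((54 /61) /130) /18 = 19794563 /11776050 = 1.68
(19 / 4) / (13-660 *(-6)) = 19 / 15892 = 0.00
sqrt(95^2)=95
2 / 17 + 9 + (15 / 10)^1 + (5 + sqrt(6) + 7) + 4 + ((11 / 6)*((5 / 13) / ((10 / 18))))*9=sqrt(6) + 8407 / 221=40.49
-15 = -15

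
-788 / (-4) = 197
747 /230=3.25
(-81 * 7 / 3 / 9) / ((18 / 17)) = -119 / 6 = -19.83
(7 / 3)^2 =49 / 9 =5.44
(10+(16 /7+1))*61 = 5673 /7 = 810.43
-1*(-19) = 19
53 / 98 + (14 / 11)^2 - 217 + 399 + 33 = 2575091 / 11858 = 217.16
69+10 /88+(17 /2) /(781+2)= 2381477 /34452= 69.12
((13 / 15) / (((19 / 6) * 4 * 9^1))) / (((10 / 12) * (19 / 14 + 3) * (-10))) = -91 / 434625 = -0.00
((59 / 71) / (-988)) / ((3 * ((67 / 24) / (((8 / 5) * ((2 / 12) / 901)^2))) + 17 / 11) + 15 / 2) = -2596 / 472155345872509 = -0.00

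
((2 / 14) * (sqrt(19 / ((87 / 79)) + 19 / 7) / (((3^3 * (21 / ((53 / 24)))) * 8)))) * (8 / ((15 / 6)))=106 * sqrt(115710) / 36256815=0.00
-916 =-916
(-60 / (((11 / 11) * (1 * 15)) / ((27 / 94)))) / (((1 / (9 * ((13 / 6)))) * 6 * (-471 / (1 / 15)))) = 39 / 73790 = 0.00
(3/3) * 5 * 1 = 5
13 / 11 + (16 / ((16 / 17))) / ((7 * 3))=460 / 231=1.99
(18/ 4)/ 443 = 9/ 886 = 0.01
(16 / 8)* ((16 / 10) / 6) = 0.53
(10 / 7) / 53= 10 / 371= 0.03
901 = 901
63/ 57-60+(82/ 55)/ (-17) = -1047823/ 17765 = -58.98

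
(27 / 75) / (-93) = -3 / 775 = -0.00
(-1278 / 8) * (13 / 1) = -8307 / 4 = -2076.75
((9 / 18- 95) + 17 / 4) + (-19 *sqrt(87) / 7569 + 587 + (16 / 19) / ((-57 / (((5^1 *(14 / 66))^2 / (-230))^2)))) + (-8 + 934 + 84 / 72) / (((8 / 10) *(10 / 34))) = 24117911382365557 / 5435379538776- 19 *sqrt(87) / 7569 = 4437.18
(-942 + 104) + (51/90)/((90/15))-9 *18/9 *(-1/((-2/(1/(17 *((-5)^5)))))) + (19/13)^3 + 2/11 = -38574773993017/46219387500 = -834.60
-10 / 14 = -5 / 7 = -0.71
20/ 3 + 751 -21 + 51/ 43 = 95183/ 129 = 737.85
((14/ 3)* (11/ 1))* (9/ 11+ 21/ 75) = 4228/ 75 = 56.37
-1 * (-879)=879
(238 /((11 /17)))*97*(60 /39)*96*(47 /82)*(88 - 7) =1434338720640 /5863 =244642456.19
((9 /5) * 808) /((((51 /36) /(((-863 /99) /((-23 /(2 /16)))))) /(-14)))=-14643384 /21505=-680.93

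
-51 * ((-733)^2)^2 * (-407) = 5992119748847397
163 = 163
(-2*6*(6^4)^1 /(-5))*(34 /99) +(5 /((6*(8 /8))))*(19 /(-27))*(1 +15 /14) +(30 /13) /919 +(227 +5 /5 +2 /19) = 36671212805243 /28315106820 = 1295.11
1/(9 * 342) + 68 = 209305/3078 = 68.00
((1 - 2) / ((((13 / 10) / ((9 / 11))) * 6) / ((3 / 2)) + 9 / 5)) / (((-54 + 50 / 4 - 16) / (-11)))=-198 / 8441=-0.02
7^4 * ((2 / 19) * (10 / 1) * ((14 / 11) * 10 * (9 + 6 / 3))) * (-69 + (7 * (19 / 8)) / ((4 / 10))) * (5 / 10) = -184456825 / 38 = -4854126.97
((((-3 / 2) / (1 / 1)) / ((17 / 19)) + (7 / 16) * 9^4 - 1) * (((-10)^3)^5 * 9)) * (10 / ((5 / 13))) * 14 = -159711347250000000000000 / 17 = -9394785132352941176470.59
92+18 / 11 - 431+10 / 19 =-70399 / 209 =-336.84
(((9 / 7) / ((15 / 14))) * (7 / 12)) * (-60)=-42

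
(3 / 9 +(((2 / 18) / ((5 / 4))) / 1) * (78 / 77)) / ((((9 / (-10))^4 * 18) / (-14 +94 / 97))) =-206032000 / 441036981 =-0.47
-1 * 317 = -317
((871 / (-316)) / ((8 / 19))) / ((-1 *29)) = 16549 / 73312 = 0.23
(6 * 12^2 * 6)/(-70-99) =-5184/169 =-30.67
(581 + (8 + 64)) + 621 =1274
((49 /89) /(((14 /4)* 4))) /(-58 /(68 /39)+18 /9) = -119 /94607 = -0.00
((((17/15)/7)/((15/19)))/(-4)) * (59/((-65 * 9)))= 19057/3685500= 0.01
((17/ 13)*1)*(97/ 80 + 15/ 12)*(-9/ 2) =-30141/ 2080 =-14.49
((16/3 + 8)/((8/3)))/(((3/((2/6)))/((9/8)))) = 5/8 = 0.62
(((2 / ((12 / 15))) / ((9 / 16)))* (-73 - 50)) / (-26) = 820 / 39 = 21.03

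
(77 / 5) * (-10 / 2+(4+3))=154 / 5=30.80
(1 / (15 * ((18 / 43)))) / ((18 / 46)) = 989 / 2430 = 0.41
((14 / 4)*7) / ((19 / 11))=539 / 38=14.18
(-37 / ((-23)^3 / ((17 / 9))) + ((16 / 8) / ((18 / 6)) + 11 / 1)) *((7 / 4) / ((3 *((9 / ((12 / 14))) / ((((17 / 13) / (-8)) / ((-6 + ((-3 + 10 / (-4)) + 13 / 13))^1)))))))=0.01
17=17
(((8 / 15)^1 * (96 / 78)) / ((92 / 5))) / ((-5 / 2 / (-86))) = 5504 / 4485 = 1.23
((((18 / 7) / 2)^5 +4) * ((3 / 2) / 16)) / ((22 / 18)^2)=30685311 / 65076704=0.47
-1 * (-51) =51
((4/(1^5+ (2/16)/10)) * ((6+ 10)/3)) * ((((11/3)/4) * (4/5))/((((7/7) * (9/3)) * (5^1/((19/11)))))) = 1.78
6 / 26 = 3 / 13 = 0.23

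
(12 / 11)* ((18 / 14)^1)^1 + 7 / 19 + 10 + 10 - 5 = 24536 / 1463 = 16.77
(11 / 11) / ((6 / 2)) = 1 / 3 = 0.33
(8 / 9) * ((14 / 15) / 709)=112 / 95715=0.00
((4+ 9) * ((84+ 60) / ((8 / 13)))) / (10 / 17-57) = -51714 / 959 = -53.92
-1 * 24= -24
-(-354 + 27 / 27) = 353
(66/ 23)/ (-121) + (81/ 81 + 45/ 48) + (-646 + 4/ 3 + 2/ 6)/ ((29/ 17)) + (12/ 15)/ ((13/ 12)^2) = -111630648079/ 297588720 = -375.12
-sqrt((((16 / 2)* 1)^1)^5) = -128* sqrt(2) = -181.02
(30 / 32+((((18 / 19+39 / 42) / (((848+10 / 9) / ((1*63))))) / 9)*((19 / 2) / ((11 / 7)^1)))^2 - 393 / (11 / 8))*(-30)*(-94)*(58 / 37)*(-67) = 44119543645911519405 / 522915068456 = 84372293.53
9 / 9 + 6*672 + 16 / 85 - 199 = 325906 / 85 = 3834.19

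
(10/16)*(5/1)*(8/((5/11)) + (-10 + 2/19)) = 24.08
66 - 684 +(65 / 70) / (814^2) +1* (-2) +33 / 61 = -350525209935 / 565856984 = -619.46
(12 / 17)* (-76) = -912 / 17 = -53.65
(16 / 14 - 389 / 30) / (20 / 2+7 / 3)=-2483 / 2590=-0.96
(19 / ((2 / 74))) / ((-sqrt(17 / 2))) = -703 *sqrt(34) / 17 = -241.13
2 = 2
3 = 3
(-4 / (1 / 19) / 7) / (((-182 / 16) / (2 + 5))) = 608 / 91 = 6.68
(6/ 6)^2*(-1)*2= -2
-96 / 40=-12 / 5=-2.40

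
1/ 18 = 0.06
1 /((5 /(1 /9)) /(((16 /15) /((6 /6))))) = 16 /675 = 0.02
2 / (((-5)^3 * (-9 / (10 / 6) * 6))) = 1 / 2025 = 0.00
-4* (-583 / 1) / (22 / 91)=9646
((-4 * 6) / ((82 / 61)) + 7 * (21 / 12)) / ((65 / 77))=-70763 / 10660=-6.64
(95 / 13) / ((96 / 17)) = 1615 / 1248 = 1.29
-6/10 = -3/5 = -0.60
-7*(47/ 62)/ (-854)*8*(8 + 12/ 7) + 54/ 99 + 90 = 91.03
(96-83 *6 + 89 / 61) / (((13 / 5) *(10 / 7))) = -107.84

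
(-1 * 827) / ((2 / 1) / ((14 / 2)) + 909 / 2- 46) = -11578 / 5723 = -2.02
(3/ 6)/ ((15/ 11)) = 11/ 30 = 0.37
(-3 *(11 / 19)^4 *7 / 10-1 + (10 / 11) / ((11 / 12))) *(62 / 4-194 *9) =133269234851 / 315376820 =422.57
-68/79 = -0.86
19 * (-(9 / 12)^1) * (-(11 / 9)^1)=209 / 12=17.42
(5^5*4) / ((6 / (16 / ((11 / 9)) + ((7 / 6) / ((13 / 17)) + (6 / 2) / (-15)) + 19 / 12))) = 85799375 / 2574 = 33333.09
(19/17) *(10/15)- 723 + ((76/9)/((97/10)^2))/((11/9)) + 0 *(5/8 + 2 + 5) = -3811998065/5278449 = -722.18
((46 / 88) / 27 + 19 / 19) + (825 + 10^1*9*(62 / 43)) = 48825413 / 51084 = 955.79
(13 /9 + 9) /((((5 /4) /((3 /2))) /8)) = 1504 /15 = 100.27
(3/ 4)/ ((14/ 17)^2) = 867/ 784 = 1.11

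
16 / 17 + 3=67 / 17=3.94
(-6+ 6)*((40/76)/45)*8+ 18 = 18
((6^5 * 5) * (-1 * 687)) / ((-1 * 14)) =13355280 / 7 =1907897.14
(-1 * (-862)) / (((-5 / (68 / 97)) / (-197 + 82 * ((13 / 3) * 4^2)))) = -193022488 / 291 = -663307.52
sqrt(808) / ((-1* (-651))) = 2* sqrt(202) / 651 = 0.04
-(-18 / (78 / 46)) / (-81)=-46 / 351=-0.13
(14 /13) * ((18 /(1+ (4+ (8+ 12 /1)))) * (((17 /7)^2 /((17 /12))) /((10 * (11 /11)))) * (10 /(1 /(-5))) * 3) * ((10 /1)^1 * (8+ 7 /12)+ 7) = -2045304 /455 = -4495.17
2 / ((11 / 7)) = 14 / 11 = 1.27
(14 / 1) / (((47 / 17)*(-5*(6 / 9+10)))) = -0.09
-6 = -6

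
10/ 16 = 5/ 8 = 0.62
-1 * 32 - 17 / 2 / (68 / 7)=-263 / 8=-32.88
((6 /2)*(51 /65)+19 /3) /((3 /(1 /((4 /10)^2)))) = 4235 /234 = 18.10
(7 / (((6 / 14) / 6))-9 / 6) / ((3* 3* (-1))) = -193 / 18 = -10.72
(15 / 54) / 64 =5 / 1152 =0.00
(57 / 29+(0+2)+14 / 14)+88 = 2696 / 29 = 92.97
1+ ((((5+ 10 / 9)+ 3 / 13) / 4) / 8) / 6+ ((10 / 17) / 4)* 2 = 253411 / 190944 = 1.33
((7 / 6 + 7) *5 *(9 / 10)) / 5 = 147 / 20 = 7.35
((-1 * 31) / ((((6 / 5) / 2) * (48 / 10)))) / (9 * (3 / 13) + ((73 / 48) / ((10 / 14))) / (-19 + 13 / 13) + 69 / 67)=-40501500 / 11244839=-3.60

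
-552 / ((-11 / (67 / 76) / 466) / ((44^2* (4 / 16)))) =189579984 / 19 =9977893.89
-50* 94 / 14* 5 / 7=-11750 / 49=-239.80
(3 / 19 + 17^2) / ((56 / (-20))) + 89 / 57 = -40582 / 399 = -101.71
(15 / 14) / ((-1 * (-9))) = 5 / 42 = 0.12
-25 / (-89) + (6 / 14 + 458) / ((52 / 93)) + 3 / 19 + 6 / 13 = 505211143 / 615524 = 820.78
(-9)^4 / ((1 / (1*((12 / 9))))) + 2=8750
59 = 59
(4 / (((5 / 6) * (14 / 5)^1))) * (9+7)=192 / 7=27.43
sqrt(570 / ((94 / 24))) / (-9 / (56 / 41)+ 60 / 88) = -1232* sqrt(8930) / 57011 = -2.04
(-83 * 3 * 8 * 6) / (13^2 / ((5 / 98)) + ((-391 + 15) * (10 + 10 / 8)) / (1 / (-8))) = -29880 / 92881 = -0.32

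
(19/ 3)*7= 133/ 3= 44.33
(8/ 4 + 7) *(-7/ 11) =-63/ 11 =-5.73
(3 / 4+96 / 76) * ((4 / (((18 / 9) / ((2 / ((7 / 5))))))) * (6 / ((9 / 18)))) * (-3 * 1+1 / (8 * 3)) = -54315 / 266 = -204.19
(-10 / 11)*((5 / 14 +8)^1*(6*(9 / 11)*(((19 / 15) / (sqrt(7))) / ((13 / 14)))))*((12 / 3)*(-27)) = 664848*sqrt(7) / 847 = 2076.77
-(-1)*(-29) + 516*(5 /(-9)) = -947 /3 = -315.67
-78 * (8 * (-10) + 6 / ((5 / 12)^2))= 88608 / 25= 3544.32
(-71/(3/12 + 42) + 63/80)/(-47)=12073/635440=0.02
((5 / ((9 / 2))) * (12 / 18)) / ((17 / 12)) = 80 / 153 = 0.52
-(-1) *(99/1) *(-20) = -1980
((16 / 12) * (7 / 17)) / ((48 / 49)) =0.56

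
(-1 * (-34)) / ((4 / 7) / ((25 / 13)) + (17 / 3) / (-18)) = -321300 / 167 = -1923.95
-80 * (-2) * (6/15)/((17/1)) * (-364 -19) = -24512/17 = -1441.88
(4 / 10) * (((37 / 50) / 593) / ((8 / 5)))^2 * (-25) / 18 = -1369 / 4050996480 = -0.00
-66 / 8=-33 / 4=-8.25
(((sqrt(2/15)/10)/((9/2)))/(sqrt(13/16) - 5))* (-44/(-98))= -352* sqrt(30)/2560005 - 88* sqrt(390)/12800025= -0.00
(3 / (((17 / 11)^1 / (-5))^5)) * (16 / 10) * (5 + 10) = -36236475000 / 1419857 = -25521.21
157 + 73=230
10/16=5/8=0.62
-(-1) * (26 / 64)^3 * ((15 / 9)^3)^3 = 4291015625 / 644972544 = 6.65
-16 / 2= -8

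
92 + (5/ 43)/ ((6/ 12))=3966/ 43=92.23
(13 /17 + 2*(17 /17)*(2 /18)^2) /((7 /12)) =4348 /3213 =1.35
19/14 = 1.36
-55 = -55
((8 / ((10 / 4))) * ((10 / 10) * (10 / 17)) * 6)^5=183764.47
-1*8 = -8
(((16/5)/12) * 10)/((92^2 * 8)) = 1/25392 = 0.00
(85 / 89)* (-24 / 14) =-1020 / 623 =-1.64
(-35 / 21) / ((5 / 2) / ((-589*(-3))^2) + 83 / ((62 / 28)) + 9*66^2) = -10407630 / 245046506873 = -0.00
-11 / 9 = -1.22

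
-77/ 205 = -0.38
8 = 8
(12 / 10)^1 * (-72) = -432 / 5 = -86.40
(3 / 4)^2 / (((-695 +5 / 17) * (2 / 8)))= -153 / 47240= -0.00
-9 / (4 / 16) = -36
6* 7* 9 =378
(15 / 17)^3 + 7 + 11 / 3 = 167341 / 14739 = 11.35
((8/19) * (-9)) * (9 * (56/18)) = -2016/19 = -106.11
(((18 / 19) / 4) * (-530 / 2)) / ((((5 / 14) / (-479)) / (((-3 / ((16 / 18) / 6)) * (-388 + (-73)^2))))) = -640105863201 / 76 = -8422445568.43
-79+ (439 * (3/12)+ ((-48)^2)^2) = 21233787/4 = 5308446.75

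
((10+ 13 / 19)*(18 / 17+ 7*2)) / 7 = 22.98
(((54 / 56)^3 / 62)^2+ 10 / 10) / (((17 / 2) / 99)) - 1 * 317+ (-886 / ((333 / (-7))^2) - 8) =-547786896868732454029 / 1745978774510444544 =-313.74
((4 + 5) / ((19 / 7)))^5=992436543 / 2476099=400.81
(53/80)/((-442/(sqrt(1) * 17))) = -53/2080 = -0.03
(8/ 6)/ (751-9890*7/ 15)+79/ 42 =915679/ 486906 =1.88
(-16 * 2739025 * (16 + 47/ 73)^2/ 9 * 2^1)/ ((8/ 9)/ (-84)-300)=1358588172690000/ 151082479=8992360.87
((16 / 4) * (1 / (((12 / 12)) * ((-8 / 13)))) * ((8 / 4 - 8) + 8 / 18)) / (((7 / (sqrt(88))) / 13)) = 8450 * sqrt(22) / 63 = 629.11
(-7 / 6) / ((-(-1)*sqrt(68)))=-7*sqrt(17) / 204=-0.14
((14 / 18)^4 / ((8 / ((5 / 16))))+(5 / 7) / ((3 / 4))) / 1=5682755 / 5878656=0.97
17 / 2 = 8.50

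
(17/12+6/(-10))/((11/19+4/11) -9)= -10241/101040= -0.10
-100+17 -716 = -799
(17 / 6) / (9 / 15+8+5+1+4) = 85 / 558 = 0.15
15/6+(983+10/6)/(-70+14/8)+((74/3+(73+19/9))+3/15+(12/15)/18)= 34357/390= 88.09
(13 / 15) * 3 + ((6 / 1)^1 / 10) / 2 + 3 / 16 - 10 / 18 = 1823 / 720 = 2.53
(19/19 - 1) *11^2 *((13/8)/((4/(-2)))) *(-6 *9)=0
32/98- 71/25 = -3079/1225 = -2.51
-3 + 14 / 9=-13 / 9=-1.44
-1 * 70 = -70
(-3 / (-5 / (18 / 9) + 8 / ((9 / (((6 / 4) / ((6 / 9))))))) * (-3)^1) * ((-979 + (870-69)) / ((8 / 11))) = 8811 / 2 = 4405.50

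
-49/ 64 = -0.77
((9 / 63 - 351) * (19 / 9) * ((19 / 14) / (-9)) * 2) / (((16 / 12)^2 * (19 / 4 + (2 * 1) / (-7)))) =28.15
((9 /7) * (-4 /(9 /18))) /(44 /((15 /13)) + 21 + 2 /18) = -1620 /9331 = -0.17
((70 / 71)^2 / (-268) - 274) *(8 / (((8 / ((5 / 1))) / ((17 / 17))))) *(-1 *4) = 1850878060 / 337747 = 5480.07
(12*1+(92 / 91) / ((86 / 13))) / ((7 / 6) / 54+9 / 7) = 1185192 / 127495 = 9.30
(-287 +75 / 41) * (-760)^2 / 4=-1688324800 / 41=-41178653.66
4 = 4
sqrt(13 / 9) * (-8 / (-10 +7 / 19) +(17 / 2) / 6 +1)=2377 * sqrt(13) / 2196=3.90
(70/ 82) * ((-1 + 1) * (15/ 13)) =0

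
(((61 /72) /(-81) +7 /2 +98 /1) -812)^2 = 17170224827809 /34012224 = 504825.11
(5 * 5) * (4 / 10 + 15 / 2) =395 / 2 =197.50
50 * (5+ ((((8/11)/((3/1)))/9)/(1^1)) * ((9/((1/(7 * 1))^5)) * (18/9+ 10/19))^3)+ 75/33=5670457083082274598525/75449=75156159565829561.67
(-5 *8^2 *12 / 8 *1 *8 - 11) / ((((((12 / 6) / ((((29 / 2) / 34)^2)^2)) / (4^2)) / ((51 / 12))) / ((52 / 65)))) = -2723739131 / 786080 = -3464.96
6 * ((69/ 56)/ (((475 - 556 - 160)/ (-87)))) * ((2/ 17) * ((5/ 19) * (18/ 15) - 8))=-1314657/ 544901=-2.41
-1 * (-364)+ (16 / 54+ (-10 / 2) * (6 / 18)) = 9791 / 27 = 362.63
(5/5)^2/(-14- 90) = -1/104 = -0.01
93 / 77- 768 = -59043 / 77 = -766.79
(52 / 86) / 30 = 13 / 645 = 0.02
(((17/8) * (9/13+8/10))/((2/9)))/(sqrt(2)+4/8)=7.45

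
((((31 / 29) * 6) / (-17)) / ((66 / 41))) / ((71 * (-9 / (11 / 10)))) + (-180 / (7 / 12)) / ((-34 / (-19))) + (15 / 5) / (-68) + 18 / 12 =-7540894691 / 44103780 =-170.98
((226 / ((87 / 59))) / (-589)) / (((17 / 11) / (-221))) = 37.21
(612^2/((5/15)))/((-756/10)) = -104040/7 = -14862.86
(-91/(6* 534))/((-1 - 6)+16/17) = 0.00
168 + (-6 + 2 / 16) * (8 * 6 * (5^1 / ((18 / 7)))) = -1141 / 3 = -380.33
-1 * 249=-249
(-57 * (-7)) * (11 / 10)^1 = 4389 / 10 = 438.90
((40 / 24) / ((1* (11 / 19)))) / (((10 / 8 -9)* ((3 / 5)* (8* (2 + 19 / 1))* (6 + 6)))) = -475 / 1546776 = -0.00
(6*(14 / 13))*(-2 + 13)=924 / 13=71.08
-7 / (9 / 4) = -28 / 9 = -3.11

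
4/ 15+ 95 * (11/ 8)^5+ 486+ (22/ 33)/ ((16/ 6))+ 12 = 474528587/ 491520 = 965.43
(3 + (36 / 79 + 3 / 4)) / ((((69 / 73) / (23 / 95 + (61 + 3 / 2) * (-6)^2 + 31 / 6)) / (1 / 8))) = 41574468637 / 33142080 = 1254.43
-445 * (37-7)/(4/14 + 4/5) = -233625/19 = -12296.05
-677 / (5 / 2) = -1354 / 5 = -270.80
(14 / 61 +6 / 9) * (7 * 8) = 9184 / 183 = 50.19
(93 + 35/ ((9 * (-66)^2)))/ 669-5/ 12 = -1820527/ 6556869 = -0.28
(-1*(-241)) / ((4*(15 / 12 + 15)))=241 / 65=3.71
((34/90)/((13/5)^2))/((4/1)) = 85/6084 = 0.01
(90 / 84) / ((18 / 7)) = 5 / 12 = 0.42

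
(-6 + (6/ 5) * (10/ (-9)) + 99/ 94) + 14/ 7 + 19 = 4151/ 282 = 14.72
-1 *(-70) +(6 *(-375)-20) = -2200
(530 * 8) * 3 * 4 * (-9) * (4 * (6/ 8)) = -1373760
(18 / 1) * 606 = 10908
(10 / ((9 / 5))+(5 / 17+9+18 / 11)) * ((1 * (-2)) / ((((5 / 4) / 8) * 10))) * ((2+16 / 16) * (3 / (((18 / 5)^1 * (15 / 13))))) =-5771168 / 126225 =-45.72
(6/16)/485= 3/3880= 0.00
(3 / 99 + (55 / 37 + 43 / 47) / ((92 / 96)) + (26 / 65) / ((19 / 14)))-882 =-110239545607 / 125390595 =-879.17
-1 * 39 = -39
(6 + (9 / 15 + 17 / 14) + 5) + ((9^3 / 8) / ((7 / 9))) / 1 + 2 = 5279 / 40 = 131.98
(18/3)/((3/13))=26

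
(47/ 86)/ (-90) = -47/ 7740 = -0.01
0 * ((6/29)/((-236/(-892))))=0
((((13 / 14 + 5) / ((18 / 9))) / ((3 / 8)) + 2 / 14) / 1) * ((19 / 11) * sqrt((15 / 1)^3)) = 16055 * sqrt(15) / 77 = 807.54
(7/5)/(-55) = -7/275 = -0.03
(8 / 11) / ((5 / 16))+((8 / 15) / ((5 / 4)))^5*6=20988197504 / 8701171875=2.41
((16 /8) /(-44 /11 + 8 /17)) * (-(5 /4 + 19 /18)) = 1411 /1080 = 1.31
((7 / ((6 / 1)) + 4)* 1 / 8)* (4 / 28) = 31 / 336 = 0.09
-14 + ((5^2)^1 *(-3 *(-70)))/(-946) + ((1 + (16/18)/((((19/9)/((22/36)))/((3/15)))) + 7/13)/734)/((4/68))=-37649358359/1929463965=-19.51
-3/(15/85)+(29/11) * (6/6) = -158/11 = -14.36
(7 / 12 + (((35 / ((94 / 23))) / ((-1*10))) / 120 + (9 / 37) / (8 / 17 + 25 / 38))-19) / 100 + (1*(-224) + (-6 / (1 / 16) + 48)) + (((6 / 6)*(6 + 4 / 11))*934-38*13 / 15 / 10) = 140520420997531 / 24791184000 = 5668.16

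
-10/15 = -2/3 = -0.67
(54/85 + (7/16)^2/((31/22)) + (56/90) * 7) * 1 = 15562159/3035520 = 5.13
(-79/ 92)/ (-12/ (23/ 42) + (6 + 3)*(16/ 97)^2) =743311/ 18756576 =0.04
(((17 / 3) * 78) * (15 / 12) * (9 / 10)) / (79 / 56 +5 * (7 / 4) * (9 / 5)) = 27846 / 961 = 28.98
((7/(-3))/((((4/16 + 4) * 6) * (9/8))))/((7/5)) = -0.06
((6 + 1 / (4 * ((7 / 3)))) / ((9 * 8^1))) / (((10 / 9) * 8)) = 171 / 17920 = 0.01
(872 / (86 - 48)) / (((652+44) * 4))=0.01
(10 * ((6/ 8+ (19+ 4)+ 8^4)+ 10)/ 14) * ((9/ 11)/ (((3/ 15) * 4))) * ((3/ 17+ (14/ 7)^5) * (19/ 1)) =38628442575/ 20944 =1844367.96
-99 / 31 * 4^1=-12.77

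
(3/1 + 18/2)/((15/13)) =52/5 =10.40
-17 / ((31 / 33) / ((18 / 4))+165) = -5049 / 49067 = -0.10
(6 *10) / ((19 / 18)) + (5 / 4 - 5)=4035 / 76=53.09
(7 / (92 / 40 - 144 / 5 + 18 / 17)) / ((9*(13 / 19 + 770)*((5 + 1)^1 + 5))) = -4522 / 1253953305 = -0.00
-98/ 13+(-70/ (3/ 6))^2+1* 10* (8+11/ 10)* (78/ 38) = 4885475/ 247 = 19779.25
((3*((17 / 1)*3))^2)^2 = 547981281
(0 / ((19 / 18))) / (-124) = 0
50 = 50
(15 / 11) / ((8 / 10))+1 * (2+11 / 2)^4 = 557175 / 176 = 3165.77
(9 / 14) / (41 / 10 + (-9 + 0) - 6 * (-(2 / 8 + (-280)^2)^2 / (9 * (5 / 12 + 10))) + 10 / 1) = 1125 / 688419119332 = 0.00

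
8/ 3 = 2.67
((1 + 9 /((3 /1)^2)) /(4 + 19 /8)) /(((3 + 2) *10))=8 /1275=0.01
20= 20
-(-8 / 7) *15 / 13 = 1.32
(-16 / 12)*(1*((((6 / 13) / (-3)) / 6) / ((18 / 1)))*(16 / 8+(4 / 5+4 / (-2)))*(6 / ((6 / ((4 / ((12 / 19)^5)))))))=2476099 / 40940640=0.06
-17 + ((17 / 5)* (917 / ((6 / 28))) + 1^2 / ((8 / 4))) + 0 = 435997 / 30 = 14533.23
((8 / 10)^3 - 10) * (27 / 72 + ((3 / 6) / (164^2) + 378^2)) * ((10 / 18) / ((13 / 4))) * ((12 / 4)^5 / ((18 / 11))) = -150408044374269 / 4370600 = -34413591.81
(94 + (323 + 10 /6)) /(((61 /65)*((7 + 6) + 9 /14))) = 1142960 /34953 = 32.70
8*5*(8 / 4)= 80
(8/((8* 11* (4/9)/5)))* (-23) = -1035/44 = -23.52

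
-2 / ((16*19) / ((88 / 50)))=-11 / 950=-0.01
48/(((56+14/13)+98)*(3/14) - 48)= -3.25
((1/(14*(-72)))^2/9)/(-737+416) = -0.00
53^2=2809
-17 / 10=-1.70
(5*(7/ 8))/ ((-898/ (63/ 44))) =-2205/ 316096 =-0.01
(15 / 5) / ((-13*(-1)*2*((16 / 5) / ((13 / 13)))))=15 / 416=0.04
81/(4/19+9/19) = 1539/13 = 118.38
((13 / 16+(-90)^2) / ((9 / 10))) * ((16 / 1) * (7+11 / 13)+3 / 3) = 1066066925 / 936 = 1138960.39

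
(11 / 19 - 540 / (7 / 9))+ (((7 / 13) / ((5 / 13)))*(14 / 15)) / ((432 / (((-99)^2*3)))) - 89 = -18454329 / 26600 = -693.77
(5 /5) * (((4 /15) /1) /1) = 4 /15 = 0.27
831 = 831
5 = 5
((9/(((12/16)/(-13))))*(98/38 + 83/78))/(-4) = 5399/38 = 142.08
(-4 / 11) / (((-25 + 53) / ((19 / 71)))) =-19 / 5467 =-0.00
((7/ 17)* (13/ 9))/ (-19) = -91/ 2907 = -0.03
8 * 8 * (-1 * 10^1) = -640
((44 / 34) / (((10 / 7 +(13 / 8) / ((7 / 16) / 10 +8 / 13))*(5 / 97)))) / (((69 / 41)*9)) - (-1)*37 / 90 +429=94209499517 / 219175050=429.84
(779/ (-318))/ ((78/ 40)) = -7790/ 6201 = -1.26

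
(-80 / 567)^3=-512000 / 182284263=-0.00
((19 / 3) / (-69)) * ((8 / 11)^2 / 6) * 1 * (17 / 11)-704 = -581902240 / 826551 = -704.01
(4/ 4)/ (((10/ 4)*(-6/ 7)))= -7/ 15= -0.47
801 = 801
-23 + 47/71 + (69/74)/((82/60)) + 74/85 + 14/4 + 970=17444389511/18310190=952.71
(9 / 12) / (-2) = -3 / 8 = -0.38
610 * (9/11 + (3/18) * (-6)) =-1220/11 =-110.91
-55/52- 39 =-2083/52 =-40.06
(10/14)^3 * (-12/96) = -125/2744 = -0.05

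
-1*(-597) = 597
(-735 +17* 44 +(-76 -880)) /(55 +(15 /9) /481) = -1360749 /79370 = -17.14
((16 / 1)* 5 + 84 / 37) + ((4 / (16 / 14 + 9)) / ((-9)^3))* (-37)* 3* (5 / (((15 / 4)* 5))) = 82.29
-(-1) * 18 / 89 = 18 / 89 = 0.20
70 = 70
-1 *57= -57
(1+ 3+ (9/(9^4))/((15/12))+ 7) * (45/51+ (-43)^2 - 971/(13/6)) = 12421948418/805545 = 15420.55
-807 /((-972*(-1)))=-0.83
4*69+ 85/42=11677/42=278.02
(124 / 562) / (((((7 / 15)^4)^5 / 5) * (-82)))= -51541479316234588623046875 / 919286700014787863521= -56066.82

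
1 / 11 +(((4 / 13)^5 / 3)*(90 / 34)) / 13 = 82224713 / 902613283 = 0.09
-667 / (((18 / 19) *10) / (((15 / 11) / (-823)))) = 12673 / 108636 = 0.12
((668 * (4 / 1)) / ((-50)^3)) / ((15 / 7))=-2338 / 234375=-0.01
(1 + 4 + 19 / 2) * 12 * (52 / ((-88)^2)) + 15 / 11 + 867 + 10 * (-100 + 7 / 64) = -500937 / 3872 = -129.37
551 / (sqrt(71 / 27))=1653*sqrt(213) / 71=339.79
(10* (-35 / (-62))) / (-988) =-175 / 30628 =-0.01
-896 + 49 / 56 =-7161 / 8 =-895.12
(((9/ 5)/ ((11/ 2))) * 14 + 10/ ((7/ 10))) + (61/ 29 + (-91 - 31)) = -1127989/ 11165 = -101.03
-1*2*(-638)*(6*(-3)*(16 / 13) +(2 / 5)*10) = -301136 / 13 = -23164.31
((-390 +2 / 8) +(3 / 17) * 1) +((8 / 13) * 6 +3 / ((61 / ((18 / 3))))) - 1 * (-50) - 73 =-22032599 / 53924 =-408.59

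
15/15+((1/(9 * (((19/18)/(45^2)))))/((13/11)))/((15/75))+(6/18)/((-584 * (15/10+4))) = 2148798845/2380092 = 902.82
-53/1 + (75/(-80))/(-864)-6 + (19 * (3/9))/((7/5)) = -1757149/32256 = -54.48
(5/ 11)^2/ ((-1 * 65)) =-5/ 1573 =-0.00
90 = 90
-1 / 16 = -0.06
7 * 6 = 42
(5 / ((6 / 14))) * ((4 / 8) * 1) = 35 / 6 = 5.83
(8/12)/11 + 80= 80.06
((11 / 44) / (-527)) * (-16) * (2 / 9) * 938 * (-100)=-750400 / 4743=-158.21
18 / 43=0.42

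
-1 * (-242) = 242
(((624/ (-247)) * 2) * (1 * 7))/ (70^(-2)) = -3292800/ 19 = -173305.26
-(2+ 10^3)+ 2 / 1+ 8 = -992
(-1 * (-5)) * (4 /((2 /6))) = 60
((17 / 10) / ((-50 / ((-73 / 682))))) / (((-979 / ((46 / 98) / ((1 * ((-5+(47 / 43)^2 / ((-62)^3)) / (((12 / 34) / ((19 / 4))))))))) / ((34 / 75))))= 811483883632 / 69033119514922784375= 0.00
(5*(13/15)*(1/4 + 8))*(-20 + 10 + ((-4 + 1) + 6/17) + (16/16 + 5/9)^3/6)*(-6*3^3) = 63903983/918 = 69612.18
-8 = -8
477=477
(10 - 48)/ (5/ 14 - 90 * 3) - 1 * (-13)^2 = -637443/ 3775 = -168.86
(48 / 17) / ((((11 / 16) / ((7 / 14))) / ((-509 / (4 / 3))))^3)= -1367251270272 / 22627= -60425653.88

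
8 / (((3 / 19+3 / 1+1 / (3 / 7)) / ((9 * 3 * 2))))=24624 / 313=78.67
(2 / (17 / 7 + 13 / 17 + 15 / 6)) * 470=44744 / 271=165.11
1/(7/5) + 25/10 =45/14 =3.21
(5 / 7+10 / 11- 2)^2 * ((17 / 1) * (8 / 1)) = 114376 / 5929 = 19.29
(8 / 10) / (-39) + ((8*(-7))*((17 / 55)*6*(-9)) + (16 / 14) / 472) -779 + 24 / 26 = 138725954 / 885885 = 156.60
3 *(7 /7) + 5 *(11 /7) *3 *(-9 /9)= -20.57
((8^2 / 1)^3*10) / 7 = 2621440 / 7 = 374491.43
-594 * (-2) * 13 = 15444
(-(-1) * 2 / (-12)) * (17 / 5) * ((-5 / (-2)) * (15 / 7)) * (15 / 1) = -1275 / 28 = -45.54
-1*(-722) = 722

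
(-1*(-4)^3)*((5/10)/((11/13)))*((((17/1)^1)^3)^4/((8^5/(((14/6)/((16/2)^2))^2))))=371130365115357757/415236096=893781558.71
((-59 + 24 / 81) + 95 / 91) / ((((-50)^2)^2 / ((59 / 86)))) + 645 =645.00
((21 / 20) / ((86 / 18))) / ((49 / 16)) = 108 / 1505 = 0.07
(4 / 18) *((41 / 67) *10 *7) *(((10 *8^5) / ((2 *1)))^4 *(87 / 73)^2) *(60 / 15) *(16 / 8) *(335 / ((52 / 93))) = 46696197956441166561820400.00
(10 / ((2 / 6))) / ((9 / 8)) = 80 / 3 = 26.67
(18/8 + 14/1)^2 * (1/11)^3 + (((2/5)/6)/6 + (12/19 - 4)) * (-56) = 3426901783/18208080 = 188.21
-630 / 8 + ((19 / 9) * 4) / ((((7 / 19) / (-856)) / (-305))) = 1507978235 / 252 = 5984040.62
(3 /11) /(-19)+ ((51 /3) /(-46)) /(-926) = -124235 /8902564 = -0.01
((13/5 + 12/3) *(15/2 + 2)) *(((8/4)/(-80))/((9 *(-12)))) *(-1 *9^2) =-1881/1600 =-1.18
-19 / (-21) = 19 / 21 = 0.90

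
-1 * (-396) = 396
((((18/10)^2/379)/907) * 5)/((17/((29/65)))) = 2349/1899235325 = 0.00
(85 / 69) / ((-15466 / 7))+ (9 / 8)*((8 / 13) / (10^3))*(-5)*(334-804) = 225625721 / 138730020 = 1.63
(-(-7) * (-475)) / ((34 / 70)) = -116375 / 17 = -6845.59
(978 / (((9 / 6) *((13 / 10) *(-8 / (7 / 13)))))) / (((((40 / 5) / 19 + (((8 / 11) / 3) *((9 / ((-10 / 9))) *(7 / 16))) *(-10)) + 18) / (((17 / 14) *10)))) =-15.18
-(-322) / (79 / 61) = 19642 / 79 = 248.63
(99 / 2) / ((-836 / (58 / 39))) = -87 / 988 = -0.09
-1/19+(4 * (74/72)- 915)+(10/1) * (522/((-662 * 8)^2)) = -1092251074829/1199035584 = -910.94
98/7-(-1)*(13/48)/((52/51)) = 913/64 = 14.27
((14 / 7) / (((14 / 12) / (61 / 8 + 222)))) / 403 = 5511 / 5642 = 0.98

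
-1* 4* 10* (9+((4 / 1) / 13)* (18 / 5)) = -5256 / 13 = -404.31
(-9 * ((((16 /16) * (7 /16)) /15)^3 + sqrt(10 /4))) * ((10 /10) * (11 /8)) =-99 * sqrt(10) /16 - 3773 /12288000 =-19.57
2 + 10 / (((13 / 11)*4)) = 107 / 26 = 4.12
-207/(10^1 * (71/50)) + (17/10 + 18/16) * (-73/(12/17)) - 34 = -11612063/34080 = -340.73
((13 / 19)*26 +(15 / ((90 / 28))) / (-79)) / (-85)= -15968 / 76551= -0.21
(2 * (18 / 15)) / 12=1 / 5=0.20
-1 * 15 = -15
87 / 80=1.09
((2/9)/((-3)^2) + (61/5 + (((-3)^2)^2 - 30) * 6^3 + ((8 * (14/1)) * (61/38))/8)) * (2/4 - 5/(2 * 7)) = 85035124/53865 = 1578.67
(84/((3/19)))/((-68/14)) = -109.53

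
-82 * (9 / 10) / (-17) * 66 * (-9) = -219186 / 85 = -2578.66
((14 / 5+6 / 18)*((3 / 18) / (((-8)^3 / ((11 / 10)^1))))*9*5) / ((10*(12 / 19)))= -9823 / 1228800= -0.01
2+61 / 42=145 / 42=3.45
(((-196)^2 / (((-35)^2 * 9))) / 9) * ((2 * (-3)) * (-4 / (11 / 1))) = 6272 / 7425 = 0.84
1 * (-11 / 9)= -11 / 9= -1.22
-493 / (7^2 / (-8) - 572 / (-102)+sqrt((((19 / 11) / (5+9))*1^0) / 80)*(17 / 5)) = 871959240*sqrt(14630) / 399950443+408498321000 / 399950443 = 1285.07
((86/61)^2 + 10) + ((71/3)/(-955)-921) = -9690940466/10660665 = -909.04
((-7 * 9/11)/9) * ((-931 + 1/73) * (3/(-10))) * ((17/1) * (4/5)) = -48524868/20075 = -2417.18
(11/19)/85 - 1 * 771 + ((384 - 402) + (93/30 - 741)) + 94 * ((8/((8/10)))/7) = -6297371/4522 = -1392.61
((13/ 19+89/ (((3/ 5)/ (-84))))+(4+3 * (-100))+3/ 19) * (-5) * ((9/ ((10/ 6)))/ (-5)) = -6543396/ 95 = -68877.85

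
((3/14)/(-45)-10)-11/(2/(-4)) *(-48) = -223861/210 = -1066.00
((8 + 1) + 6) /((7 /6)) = 90 /7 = 12.86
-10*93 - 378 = -1308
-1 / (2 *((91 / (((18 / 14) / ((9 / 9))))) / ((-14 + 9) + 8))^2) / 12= -243 / 3246152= -0.00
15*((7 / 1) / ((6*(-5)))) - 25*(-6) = 293 / 2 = 146.50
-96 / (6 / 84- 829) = 1344 / 11605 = 0.12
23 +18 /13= 317 /13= 24.38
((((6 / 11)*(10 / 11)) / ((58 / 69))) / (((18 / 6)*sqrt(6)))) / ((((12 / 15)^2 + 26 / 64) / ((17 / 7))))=1564000*sqrt(6) / 20559231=0.19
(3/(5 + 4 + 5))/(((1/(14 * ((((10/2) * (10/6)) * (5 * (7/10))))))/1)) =87.50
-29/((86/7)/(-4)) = 406/43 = 9.44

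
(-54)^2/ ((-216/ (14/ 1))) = -189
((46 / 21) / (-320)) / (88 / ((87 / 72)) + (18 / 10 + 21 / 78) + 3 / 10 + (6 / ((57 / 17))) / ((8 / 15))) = -7163 / 82198536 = -0.00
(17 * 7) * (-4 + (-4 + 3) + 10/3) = -595/3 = -198.33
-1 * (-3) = 3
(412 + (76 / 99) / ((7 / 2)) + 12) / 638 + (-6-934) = -207655988 / 221067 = -939.34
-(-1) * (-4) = -4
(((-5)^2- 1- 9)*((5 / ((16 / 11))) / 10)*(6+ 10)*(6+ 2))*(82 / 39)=18040 / 13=1387.69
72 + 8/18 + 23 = 859/9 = 95.44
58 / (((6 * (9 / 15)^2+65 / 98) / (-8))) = -164.35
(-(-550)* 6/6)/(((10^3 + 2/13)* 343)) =325/202713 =0.00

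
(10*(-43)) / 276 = -215 / 138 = -1.56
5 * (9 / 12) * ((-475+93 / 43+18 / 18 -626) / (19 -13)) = -236035 / 344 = -686.15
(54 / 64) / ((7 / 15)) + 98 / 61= 46657 / 13664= 3.41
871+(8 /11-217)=7202 /11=654.73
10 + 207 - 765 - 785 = -1333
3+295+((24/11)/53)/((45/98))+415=6235969/8745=713.09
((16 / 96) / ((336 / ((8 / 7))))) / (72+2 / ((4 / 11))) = 1 / 136710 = 0.00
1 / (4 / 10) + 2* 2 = 13 / 2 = 6.50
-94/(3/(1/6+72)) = -20351/9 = -2261.22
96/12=8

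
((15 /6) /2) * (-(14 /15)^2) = -49 /45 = -1.09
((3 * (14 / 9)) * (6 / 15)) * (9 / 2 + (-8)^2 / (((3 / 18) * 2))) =1834 / 5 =366.80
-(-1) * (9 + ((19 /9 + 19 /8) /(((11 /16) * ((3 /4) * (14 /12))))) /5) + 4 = 50213 /3465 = 14.49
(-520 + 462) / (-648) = 29 / 324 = 0.09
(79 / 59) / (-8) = -79 / 472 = -0.17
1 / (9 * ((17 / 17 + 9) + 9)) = 1 / 171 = 0.01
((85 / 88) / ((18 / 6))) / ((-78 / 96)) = -0.40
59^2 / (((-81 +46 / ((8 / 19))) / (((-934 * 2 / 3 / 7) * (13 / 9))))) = -338130416 / 21357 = -15832.30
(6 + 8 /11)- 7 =-3 /11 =-0.27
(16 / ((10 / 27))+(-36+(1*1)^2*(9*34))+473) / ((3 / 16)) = 62896 / 15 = 4193.07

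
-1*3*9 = -27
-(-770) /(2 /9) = 3465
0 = 0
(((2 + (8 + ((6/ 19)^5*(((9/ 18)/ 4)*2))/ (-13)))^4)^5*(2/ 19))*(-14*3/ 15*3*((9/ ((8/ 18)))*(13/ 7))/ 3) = -1108287179091299804253.93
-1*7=-7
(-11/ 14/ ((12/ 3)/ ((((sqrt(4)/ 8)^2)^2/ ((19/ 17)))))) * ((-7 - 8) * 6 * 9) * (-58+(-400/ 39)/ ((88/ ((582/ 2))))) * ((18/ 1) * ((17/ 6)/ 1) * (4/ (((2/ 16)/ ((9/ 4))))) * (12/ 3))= -5192233245/ 6916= -750756.69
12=12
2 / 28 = 1 / 14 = 0.07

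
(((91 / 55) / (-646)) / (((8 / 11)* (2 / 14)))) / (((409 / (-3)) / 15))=5733 / 2113712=0.00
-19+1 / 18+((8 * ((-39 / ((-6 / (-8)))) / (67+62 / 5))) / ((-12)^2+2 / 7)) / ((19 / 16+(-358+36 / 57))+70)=-18.94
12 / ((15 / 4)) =16 / 5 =3.20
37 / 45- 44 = -1943 / 45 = -43.18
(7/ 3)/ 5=7/ 15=0.47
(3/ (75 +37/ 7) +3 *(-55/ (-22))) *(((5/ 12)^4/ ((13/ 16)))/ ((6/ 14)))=1544375/ 2367144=0.65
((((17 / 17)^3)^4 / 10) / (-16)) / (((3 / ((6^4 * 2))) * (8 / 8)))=-5.40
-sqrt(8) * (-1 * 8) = 16 * sqrt(2) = 22.63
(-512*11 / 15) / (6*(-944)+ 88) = 704 / 10455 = 0.07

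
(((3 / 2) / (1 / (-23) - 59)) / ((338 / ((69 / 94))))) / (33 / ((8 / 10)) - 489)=529 / 4293064412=0.00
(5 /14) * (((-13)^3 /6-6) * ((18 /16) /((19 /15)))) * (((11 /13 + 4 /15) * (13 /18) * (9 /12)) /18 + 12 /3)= -41688515 /87552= -476.16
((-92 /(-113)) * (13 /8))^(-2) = 51076 /89401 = 0.57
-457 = -457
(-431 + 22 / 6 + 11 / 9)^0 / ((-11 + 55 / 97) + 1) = -97 / 915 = -0.11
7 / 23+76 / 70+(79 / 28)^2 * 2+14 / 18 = 7338971 / 405720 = 18.09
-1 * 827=-827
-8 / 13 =-0.62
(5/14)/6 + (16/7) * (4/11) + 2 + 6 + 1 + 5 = 13759/924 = 14.89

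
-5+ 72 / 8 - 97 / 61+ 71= 4478 / 61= 73.41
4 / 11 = 0.36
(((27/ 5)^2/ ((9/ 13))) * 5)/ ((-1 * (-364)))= 81/ 140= 0.58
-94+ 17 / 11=-1017 / 11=-92.45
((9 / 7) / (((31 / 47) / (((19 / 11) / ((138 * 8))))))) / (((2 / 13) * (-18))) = -11609 / 10540992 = -0.00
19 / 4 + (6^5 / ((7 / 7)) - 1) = 31119 / 4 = 7779.75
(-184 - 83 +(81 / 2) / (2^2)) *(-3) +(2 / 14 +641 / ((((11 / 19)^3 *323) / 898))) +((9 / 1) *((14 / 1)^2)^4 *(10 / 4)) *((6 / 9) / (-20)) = -1402479903402015 / 1267112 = -1106831837.60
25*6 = 150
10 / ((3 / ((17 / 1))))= 56.67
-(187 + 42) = -229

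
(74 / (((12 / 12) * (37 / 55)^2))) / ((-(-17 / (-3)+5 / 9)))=-27225 / 1036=-26.28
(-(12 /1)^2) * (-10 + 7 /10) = 6696 /5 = 1339.20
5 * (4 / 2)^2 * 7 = 140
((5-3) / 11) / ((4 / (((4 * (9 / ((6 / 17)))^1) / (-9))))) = -17 / 33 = -0.52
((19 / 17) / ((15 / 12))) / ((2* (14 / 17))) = 19 / 35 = 0.54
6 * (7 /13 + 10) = 822 /13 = 63.23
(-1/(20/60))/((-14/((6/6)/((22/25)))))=0.24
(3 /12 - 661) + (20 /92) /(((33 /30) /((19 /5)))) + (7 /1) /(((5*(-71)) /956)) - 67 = -267953969 /359260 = -745.85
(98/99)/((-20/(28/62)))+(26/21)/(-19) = -178609/2040885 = -0.09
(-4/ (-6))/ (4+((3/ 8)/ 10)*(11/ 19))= 3040/ 18339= 0.17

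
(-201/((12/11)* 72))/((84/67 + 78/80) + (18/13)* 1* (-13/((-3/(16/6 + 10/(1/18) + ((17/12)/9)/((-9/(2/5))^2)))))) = -99992475/42912701636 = -0.00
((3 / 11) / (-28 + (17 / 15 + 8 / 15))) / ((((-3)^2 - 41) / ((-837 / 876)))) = -2511 / 8119936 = -0.00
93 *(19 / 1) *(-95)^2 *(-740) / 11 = -11800909500 / 11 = -1072809954.55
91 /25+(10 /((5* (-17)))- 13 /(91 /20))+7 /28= 10891 /11900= 0.92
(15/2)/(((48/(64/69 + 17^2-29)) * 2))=22505/1104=20.38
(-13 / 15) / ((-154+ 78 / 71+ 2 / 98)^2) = -157344733 / 4243333321935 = -0.00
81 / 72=9 / 8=1.12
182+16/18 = 1646/9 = 182.89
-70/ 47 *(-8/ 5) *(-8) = -896/ 47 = -19.06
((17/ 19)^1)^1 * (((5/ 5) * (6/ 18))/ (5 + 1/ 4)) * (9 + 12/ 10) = 1156/ 1995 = 0.58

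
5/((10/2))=1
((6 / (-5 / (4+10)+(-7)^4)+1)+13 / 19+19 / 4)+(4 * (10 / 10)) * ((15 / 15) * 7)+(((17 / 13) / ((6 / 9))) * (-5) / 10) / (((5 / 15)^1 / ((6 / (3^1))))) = 316030685 / 11068564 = 28.55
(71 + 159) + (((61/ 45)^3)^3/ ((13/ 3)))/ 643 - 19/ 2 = 929812131514836058907/ 4216728994207031250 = 220.51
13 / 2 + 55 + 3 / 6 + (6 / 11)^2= 62.30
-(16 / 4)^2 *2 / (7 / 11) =-50.29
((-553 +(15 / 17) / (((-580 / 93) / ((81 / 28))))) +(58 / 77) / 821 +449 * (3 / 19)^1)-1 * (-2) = -4552606306147 / 9474458224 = -480.51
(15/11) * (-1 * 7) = -105/11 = -9.55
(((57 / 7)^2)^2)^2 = 111429157112001 / 5764801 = 19329228.73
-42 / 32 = -21 / 16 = -1.31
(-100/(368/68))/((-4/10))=46.20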